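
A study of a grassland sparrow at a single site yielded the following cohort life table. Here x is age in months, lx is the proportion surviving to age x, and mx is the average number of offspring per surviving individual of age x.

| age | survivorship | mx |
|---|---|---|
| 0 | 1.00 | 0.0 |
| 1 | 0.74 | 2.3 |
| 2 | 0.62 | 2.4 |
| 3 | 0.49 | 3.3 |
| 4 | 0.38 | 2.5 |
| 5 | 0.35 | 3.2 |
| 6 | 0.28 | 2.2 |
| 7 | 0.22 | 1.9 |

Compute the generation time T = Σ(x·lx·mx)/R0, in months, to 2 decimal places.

3.23

lx·mx: 0, 1.702, 1.488, 1.617, 0.95, 1.12, 0.616, 0.418 → R0 = 7.911
x·lx·mx: 0, 1.702, 2.976, 4.851, 3.8, 5.6, 3.696, 2.926 → Σ = 25.551
T = 25.551 / 7.911 = 3.229807… → 3.23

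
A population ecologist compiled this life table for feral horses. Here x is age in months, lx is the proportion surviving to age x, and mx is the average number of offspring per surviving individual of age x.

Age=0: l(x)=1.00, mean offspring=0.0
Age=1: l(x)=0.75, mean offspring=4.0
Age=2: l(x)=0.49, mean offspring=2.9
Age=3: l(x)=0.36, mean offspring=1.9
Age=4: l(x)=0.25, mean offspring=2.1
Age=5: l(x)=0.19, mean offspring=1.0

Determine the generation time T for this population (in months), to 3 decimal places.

1.880

lx·mx: 0, 3, 1.421, 0.684, 0.525, 0.19 → R0 = 5.82
x·lx·mx: 0, 3, 2.842, 2.052, 2.1, 0.95 → Σ = 10.944
T = 10.944 / 5.82 = 1.880412… → 1.880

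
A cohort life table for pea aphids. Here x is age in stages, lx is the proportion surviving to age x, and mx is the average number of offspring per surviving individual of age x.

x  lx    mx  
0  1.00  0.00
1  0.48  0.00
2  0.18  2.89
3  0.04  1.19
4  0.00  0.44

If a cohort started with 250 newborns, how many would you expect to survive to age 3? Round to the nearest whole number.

Expected survivors = N0 · l_3 = 250 × 0.04 = 10 → 10

10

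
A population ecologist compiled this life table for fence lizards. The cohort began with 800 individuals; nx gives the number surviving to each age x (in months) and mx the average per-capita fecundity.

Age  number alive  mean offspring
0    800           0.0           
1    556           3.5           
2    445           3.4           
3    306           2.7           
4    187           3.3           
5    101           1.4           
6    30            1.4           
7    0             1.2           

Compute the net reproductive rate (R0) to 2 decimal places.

6.36

lx = nx/n0 = nx/800: 1, 0.695, 0.55625, 0.3825, 0.23375, 0.12625, 0.0375, 0
lx·mx by age: 0, 2.4325, 1.89125, 1.03275, 0.771375, 0.17675, 0.0525, 0
R0 = Σ lx·mx = 6.357125 → 6.36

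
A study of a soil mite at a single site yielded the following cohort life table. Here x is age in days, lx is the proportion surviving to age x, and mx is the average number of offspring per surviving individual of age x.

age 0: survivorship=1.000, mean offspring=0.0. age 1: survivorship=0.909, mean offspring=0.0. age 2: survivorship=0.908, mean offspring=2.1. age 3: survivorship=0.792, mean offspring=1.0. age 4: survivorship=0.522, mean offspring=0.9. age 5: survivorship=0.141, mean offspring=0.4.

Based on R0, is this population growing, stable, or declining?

growing

R0 = Σ lx·mx = 0 + 0 + 1.9068 + 0.792 + 0.4698 + 0.0564 = 3.225
R0 > 1, so the population is growing.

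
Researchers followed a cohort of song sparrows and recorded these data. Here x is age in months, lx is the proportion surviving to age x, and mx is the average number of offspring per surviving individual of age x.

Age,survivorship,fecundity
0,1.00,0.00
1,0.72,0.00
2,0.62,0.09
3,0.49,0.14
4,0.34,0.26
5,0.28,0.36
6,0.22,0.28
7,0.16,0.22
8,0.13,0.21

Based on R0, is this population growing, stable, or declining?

declining

R0 = Σ lx·mx = 0 + 0 + 0.0558 + 0.0686 + 0.0884 + 0.1008 + 0.0616 + 0.0352 + 0.0273 = 0.4377
R0 < 1, so the population is declining.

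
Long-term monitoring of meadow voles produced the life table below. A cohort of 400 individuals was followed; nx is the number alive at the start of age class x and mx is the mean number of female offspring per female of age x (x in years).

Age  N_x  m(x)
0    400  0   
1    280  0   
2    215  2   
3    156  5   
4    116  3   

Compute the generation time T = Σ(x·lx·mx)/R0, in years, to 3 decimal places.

2.947

lx = nx/n0 = nx/400: 1, 0.7, 0.5375, 0.39, 0.29
lx·mx: 0, 0, 1.075, 1.95, 0.87 → R0 = 3.895
x·lx·mx: 0, 0, 2.15, 5.85, 3.48 → Σ = 11.48
T = 11.48 / 3.895 = 2.947368… → 2.947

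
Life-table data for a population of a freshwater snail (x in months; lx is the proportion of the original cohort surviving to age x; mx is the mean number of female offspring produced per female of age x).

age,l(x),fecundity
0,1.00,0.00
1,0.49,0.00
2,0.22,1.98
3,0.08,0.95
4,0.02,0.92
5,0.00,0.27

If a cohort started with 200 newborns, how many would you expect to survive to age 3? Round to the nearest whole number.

16

Expected survivors = N0 · l_3 = 200 × 0.08 = 16 → 16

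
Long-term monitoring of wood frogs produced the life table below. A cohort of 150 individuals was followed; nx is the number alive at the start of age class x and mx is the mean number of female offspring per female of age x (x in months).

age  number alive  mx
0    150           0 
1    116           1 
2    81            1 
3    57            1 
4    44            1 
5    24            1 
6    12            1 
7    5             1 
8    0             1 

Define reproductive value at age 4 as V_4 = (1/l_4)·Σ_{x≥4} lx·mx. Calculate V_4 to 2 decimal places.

lx = nx/n0 = nx/150: 1, 0.77333…, 0.54, 0.38, 0.29333…, 0.16, 0.08, 0.03333…, 0
lx·mx for x ≥ 4: 0.293333…, 0.16, 0.08, 0.033333…, 0 → sum = 0.566667…
V_4 = 0.566667… / l_4 = 0.566667… / 0.293333… = 1.931818… → 1.93

1.93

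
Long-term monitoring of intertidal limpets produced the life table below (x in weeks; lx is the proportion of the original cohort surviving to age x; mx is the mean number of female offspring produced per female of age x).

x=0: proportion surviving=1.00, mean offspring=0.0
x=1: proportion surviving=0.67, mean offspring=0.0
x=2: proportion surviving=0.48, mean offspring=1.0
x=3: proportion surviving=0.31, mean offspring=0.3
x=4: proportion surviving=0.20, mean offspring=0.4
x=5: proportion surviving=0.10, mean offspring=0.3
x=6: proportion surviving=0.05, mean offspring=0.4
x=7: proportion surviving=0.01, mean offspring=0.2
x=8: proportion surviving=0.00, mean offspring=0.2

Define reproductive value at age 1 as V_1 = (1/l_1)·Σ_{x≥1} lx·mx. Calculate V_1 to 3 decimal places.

1.052

lx·mx for x ≥ 1: 0, 0.48, 0.093, 0.08, 0.03, 0.02, 0.002, 0 → sum = 0.705
V_1 = 0.705 / l_1 = 0.705 / 0.67 = 1.052239… → 1.052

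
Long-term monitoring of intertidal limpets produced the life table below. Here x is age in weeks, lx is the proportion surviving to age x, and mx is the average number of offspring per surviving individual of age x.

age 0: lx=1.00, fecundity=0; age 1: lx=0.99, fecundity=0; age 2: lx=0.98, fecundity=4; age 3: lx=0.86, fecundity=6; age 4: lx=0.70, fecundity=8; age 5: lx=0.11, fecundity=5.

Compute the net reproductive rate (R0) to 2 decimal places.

15.23

lx·mx by age: 0, 0, 3.92, 5.16, 5.6, 0.55
R0 = Σ lx·mx = 15.23 → 15.23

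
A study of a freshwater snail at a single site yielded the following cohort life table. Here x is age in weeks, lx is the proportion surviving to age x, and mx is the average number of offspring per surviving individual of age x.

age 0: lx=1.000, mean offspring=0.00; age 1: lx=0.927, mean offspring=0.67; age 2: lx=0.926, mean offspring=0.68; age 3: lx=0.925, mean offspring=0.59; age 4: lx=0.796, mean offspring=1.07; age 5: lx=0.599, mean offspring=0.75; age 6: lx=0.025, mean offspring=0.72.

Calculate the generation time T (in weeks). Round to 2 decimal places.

2.98

lx·mx: 0, 0.62109, 0.62968, 0.54575, 0.85172, 0.44925, 0.018 → R0 = 3.11549
x·lx·mx: 0, 0.62109, 1.25936, 1.63725, 3.40688, 2.24625, 0.108 → Σ = 9.27883
T = 9.27883 / 3.11549 = 2.978289… → 2.98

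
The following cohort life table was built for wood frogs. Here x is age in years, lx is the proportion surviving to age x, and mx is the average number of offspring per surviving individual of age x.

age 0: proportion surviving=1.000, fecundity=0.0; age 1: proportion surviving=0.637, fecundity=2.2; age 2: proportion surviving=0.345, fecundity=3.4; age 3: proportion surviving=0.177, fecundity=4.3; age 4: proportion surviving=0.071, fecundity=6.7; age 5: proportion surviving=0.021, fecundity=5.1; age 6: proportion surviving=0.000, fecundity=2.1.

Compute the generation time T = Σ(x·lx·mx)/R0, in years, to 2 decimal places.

2.16

lx·mx: 0, 1.4014, 1.173, 0.7611, 0.4757, 0.1071, 0 → R0 = 3.9183
x·lx·mx: 0, 1.4014, 2.346, 2.2833, 1.9028, 0.5355, 0 → Σ = 8.469
T = 8.469 / 3.9183 = 2.161397… → 2.16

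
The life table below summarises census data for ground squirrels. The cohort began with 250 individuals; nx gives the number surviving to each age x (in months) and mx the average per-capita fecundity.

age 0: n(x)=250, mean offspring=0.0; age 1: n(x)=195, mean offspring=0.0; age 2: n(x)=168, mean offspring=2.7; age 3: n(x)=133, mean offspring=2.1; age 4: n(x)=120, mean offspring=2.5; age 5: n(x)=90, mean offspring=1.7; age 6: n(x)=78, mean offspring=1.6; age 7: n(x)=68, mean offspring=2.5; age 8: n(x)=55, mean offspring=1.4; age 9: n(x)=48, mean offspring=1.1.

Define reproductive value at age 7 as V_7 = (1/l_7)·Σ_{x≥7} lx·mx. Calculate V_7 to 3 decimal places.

lx = nx/n0 = nx/250: 1, 0.78, 0.672, 0.532, 0.48, 0.36, 0.312, 0.272, 0.22, 0.192
lx·mx for x ≥ 7: 0.68, 0.308, 0.2112 → sum = 1.1992
V_7 = 1.1992 / l_7 = 1.1992 / 0.272 = 4.408824… → 4.409

4.409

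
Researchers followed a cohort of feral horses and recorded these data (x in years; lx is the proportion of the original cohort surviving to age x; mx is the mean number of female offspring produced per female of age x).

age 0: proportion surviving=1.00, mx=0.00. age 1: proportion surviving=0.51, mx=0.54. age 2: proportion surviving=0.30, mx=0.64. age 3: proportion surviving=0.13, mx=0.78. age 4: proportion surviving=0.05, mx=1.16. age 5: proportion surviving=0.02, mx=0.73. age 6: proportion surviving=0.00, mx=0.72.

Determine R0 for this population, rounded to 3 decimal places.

lx·mx by age: 0, 0.2754, 0.192, 0.1014, 0.058, 0.0146, 0
R0 = Σ lx·mx = 0.6414 → 0.641

0.641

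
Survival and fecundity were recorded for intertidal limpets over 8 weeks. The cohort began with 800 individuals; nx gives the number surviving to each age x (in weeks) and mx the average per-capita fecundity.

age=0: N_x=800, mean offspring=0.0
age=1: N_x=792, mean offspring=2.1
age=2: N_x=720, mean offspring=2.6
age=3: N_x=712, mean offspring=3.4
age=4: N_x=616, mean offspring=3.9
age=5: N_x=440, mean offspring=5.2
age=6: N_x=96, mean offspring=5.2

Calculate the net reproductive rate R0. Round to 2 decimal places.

13.93

lx = nx/n0 = nx/800: 1, 0.99, 0.9, 0.89, 0.77, 0.55, 0.12
lx·mx by age: 0, 2.079, 2.34, 3.026, 3.003, 2.86, 0.624
R0 = Σ lx·mx = 13.932 → 13.93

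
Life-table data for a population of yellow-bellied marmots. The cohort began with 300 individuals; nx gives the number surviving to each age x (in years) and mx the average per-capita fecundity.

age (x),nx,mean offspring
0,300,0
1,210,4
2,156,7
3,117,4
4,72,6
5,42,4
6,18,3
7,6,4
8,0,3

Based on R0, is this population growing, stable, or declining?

lx = nx/n0 = nx/300: 1, 0.7, 0.52, 0.39, 0.24, 0.14, 0.06, 0.02, 0
R0 = Σ lx·mx = 0 + 2.8 + 3.64 + 1.56 + 1.44 + 0.56 + 0.18 + 0.08 + 0 = 10.26
R0 > 1, so the population is growing.

growing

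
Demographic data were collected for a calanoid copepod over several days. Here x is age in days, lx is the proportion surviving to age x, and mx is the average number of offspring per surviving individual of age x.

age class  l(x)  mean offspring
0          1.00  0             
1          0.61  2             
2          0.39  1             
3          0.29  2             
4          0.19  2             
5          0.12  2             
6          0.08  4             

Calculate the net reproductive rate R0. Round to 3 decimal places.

3.130

lx·mx by age: 0, 1.22, 0.39, 0.58, 0.38, 0.24, 0.32
R0 = Σ lx·mx = 3.13 → 3.130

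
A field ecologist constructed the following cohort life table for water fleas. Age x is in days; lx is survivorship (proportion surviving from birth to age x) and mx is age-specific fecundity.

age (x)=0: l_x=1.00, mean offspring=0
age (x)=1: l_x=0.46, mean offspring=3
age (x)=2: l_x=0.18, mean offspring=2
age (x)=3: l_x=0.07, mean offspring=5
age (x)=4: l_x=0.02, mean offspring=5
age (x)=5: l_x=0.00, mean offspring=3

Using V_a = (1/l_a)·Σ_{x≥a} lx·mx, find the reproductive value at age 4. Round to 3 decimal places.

lx·mx for x ≥ 4: 0.1, 0 → sum = 0.1
V_4 = 0.1 / l_4 = 0.1 / 0.02 = 5 → 5.000

5.000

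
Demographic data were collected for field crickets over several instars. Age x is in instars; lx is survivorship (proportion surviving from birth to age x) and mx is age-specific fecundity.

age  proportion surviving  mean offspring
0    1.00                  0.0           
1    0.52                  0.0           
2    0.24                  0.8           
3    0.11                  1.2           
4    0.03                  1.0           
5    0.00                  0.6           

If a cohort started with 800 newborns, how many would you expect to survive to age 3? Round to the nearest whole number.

88

Expected survivors = N0 · l_3 = 800 × 0.11 = 88 → 88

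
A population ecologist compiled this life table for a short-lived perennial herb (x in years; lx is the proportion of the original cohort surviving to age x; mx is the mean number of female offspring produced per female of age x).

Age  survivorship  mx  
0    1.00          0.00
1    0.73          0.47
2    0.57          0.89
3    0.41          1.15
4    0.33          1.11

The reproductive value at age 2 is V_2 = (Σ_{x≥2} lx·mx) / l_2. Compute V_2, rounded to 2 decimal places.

lx·mx for x ≥ 2: 0.5073, 0.4715, 0.3663 → sum = 1.3451
V_2 = 1.3451 / l_2 = 1.3451 / 0.57 = 2.359825… → 2.36

2.36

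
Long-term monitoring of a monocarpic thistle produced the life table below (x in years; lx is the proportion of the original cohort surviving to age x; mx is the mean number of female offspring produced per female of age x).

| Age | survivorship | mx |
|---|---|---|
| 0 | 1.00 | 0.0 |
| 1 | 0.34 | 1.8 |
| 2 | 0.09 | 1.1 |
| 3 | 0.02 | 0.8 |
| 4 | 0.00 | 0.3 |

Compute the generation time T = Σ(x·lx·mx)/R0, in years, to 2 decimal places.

1.18

lx·mx: 0, 0.612, 0.099, 0.016, 0 → R0 = 0.727
x·lx·mx: 0, 0.612, 0.198, 0.048, 0 → Σ = 0.858
T = 0.858 / 0.727 = 1.180193… → 1.18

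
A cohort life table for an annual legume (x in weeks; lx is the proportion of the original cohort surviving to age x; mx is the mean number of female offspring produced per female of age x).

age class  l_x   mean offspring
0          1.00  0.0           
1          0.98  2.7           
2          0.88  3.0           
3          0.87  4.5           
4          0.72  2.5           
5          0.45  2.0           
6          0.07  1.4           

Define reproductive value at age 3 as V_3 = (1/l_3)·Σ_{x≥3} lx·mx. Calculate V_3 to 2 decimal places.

lx·mx for x ≥ 3: 3.915, 1.8, 0.9, 0.098 → sum = 6.713
V_3 = 6.713 / l_3 = 6.713 / 0.87 = 7.716092… → 7.72

7.72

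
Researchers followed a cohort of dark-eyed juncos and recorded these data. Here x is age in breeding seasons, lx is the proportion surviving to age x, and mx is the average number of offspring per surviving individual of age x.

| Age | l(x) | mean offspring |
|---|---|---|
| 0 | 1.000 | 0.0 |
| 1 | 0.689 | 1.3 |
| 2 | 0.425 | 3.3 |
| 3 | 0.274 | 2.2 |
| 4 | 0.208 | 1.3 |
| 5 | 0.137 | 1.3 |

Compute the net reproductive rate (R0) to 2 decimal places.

3.35

lx·mx by age: 0, 0.8957, 1.4025, 0.6028, 0.2704, 0.1781
R0 = Σ lx·mx = 3.3495 → 3.35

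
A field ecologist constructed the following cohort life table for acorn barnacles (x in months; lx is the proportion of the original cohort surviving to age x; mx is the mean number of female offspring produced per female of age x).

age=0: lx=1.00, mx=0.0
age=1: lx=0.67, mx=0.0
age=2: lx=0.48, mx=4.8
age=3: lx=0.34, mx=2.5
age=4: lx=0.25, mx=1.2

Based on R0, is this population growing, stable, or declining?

growing

R0 = Σ lx·mx = 0 + 0 + 2.304 + 0.85 + 0.3 = 3.454
R0 > 1, so the population is growing.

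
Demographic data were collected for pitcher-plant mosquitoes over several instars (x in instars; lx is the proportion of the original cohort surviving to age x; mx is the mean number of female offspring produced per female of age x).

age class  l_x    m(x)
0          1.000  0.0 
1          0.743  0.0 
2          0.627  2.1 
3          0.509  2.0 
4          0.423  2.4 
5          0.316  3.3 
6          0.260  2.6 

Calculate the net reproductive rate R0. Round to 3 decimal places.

5.069

lx·mx by age: 0, 0, 1.3167, 1.018, 1.0152, 1.0428, 0.676
R0 = Σ lx·mx = 5.0687 → 5.069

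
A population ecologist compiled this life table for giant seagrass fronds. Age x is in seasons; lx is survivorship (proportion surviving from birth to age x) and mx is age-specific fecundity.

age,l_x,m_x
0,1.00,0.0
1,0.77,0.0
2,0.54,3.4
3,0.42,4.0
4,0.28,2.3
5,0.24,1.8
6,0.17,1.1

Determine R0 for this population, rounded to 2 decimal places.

4.78

lx·mx by age: 0, 0, 1.836, 1.68, 0.644, 0.432, 0.187
R0 = Σ lx·mx = 4.779 → 4.78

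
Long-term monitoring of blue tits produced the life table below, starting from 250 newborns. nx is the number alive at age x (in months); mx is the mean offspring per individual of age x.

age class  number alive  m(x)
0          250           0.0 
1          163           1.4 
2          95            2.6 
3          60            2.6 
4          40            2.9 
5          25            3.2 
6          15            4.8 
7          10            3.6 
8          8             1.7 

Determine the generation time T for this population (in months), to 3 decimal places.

3.001

lx = nx/n0 = nx/250: 1, 0.652, 0.38, 0.24, 0.16, 0.1, 0.06, 0.04, 0.032
lx·mx: 0, 0.9128, 0.988, 0.624, 0.464, 0.32, 0.288, 0.144, 0.0544 → R0 = 3.7952
x·lx·mx: 0, 0.9128, 1.976, 1.872, 1.856, 1.6, 1.728, 1.008, 0.4352 → Σ = 11.388
T = 11.388 / 3.7952 = 3.000632… → 3.001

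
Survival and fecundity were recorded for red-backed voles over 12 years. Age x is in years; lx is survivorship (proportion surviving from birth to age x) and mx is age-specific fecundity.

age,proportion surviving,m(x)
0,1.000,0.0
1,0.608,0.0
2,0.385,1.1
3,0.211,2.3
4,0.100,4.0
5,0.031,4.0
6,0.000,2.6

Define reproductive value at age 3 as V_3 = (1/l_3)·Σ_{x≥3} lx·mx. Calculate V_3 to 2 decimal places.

lx·mx for x ≥ 3: 0.4853, 0.4, 0.124, 0 → sum = 1.0093
V_3 = 1.0093 / l_3 = 1.0093 / 0.211 = 4.783412… → 4.78

4.78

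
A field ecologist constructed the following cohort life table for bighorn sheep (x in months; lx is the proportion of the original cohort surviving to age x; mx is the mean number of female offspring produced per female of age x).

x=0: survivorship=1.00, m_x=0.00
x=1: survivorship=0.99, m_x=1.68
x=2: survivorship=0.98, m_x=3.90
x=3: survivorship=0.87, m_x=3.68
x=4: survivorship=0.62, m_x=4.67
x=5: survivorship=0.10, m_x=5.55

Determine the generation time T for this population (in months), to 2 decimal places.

2.74

lx·mx: 0, 1.6632, 3.822, 3.2016, 2.8954, 0.555 → R0 = 12.1372
x·lx·mx: 0, 1.6632, 7.644, 9.6048, 11.5816, 2.775 → Σ = 33.2686
T = 33.2686 / 12.1372 = 2.741044… → 2.74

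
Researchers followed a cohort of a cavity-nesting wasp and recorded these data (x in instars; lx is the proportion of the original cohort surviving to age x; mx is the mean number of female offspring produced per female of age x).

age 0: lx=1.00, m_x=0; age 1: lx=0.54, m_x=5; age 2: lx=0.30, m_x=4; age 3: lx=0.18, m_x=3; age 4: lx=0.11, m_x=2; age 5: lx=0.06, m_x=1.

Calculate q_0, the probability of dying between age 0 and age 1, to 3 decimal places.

0.460

q_0 = (l_0 − l_1) / l_0 = (1 − 0.54) / 1
     = 0.46 / 1 = 0.46 → 0.460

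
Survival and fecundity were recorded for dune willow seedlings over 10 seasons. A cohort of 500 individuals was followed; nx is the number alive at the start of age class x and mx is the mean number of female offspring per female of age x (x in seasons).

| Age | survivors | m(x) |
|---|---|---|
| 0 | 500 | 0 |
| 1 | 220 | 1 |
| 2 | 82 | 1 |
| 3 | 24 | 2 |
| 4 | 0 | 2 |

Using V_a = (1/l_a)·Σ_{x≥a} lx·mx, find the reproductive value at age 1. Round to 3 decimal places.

lx = nx/n0 = nx/500: 1, 0.44, 0.164, 0.048, 0
lx·mx for x ≥ 1: 0.44, 0.164, 0.096, 0 → sum = 0.7
V_1 = 0.7 / l_1 = 0.7 / 0.44 = 1.590909… → 1.591

1.591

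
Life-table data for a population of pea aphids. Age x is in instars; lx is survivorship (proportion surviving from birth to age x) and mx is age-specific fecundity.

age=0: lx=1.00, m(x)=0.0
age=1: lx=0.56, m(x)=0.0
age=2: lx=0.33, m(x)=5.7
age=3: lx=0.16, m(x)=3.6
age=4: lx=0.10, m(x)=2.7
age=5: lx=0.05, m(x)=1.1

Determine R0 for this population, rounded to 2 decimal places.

lx·mx by age: 0, 0, 1.881, 0.576, 0.27, 0.055
R0 = Σ lx·mx = 2.782 → 2.78

2.78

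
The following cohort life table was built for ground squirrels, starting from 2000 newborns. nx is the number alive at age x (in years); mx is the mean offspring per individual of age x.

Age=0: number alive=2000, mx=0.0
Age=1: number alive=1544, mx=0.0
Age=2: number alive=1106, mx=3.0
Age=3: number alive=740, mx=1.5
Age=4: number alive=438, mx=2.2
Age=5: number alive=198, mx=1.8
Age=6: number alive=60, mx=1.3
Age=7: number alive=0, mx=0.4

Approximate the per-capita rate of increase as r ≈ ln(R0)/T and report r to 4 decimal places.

lx = nx/n0 = nx/2000: 1, 0.772, 0.553, 0.37, 0.219, 0.099, 0.03, 0
R0 = Σ lx·mx = 0 + 0 + 1.659 + 0.555 + 0.4818 + 0.1782 + 0.039 + 0 = 2.913
Σ x·lx·mx = 8.0352; T = 8.0352/2.913 = 2.75839…
r ≈ ln(R0)/T = ln(2.913)/2.75839… = 0.387611… → 0.3876

0.3876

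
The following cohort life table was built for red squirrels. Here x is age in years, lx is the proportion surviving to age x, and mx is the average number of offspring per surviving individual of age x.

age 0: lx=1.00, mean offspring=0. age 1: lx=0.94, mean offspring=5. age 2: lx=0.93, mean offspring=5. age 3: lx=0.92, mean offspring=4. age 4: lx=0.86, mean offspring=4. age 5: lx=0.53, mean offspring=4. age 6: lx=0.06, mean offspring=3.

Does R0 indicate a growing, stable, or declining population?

R0 = Σ lx·mx = 0 + 4.7 + 4.65 + 3.68 + 3.44 + 2.12 + 0.18 = 18.77
R0 > 1, so the population is growing.

growing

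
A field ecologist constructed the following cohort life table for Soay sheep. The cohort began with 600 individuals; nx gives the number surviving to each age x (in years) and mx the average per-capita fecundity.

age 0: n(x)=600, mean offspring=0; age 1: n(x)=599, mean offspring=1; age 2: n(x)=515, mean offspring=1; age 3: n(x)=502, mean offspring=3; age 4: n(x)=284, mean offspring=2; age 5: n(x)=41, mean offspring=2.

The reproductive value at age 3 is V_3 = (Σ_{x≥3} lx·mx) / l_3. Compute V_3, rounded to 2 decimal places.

lx = nx/n0 = nx/600: 1, 0.99833…, 0.85833…, 0.83667…, 0.47333…, 0.06833…
lx·mx for x ≥ 3: 2.51…, 0.946667…, 0.136667… → sum = 3.593333…
V_3 = 3.593333… / l_3 = 3.593333… / 0.836667… = 4.294821… → 4.29

4.29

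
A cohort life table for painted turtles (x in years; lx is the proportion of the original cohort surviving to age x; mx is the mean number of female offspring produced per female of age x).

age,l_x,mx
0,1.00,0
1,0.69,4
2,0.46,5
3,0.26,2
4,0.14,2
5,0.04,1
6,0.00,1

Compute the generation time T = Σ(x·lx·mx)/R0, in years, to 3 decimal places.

lx·mx: 0, 2.76, 2.3, 0.52, 0.28, 0.04, 0 → R0 = 5.9
x·lx·mx: 0, 2.76, 4.6, 1.56, 1.12, 0.2, 0 → Σ = 10.24
T = 10.24 / 5.9 = 1.735593… → 1.736

1.736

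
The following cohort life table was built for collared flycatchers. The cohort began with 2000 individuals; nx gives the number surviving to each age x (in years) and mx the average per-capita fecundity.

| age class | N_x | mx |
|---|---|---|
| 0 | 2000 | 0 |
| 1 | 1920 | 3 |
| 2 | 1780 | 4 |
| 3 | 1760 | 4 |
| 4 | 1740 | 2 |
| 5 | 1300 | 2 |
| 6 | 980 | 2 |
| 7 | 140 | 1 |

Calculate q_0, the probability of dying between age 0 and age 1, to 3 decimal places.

lx = nx/n0 = nx/2000: 1, 0.96, 0.89, 0.88, 0.87, 0.65, 0.49, 0.07
q_0 = (l_0 − l_1) / l_0 = (1 − 0.96) / 1
     = 0.04 / 1 = 0.04 → 0.040

0.040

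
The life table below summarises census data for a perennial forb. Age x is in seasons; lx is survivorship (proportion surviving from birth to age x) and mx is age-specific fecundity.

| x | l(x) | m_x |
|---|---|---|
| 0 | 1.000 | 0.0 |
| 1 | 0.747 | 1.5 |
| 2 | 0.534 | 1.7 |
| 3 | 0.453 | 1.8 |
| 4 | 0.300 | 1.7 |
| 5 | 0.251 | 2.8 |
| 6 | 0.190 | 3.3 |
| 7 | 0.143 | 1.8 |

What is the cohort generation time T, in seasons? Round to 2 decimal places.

lx·mx: 0, 1.1205, 0.9078, 0.8154, 0.51, 0.7028, 0.627, 0.2574 → R0 = 4.9409
x·lx·mx: 0, 1.1205, 1.8156, 2.4462, 2.04, 3.514, 3.762, 1.8018 → Σ = 16.5001
T = 16.5001 / 4.9409 = 3.339493… → 3.34

3.34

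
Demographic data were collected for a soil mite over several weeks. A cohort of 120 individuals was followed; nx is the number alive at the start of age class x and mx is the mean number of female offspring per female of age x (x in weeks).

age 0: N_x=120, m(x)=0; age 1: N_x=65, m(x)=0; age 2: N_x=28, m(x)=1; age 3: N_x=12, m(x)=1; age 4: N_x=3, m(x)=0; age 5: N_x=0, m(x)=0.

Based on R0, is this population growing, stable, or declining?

lx = nx/n0 = nx/120: 1, 0.54167…, 0.23333…, 0.1, 0.025, 0
R0 = Σ lx·mx = 0 + 0 + 0.233333… + 0.1 + 0 + 0 = 0.333333…
R0 < 1, so the population is declining.

declining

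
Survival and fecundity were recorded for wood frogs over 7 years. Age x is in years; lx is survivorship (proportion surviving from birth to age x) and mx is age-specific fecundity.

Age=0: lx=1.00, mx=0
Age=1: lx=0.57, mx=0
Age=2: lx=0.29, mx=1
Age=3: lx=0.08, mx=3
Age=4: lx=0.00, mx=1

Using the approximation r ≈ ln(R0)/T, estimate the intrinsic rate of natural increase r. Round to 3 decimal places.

R0 = Σ lx·mx = 0 + 0 + 0.29 + 0.24 + 0 = 0.53
Σ x·lx·mx = 1.3; T = 1.3/0.53 = 2.45283…
r ≈ ln(R0)/T = ln(0.53)/2.45283… = -0.25883… → -0.259

-0.259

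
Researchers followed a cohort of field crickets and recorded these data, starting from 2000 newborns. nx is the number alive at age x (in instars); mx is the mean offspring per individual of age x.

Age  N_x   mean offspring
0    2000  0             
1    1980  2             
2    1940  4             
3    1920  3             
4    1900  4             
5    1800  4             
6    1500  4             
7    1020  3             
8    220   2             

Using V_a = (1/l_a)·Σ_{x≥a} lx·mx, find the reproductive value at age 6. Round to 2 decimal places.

lx = nx/n0 = nx/2000: 1, 0.99, 0.97, 0.96, 0.95, 0.9, 0.75, 0.51, 0.11
lx·mx for x ≥ 6: 3, 1.53, 0.22 → sum = 4.75
V_6 = 4.75 / l_6 = 4.75 / 0.75 = 6.333333… → 6.33

6.33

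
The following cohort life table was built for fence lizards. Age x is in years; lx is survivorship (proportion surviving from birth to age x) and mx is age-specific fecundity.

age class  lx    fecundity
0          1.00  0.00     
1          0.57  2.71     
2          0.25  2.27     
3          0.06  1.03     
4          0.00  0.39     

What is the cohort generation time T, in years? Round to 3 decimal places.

lx·mx: 0, 1.5447, 0.5675, 0.0618, 0 → R0 = 2.174
x·lx·mx: 0, 1.5447, 1.135, 0.1854, 0 → Σ = 2.8651
T = 2.8651 / 2.174 = 1.317893… → 1.318

1.318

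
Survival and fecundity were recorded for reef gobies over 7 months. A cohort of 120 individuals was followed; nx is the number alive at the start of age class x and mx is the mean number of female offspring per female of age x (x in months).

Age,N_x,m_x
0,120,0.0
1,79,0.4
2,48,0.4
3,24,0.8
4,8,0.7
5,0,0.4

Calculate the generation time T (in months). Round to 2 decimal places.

1.98

lx = nx/n0 = nx/120: 1, 0.65833…, 0.4, 0.2, 0.06667…, 0
lx·mx: 0, 0.263333…, 0.16, 0.16, 0.046667…, 0 → R0 = 0.63…
x·lx·mx: 0, 0.263333…, 0.32, 0.48, 0.186667…, 0 → Σ = 1.25…
T = 1.25… / 0.63… = 1.984127… → 1.98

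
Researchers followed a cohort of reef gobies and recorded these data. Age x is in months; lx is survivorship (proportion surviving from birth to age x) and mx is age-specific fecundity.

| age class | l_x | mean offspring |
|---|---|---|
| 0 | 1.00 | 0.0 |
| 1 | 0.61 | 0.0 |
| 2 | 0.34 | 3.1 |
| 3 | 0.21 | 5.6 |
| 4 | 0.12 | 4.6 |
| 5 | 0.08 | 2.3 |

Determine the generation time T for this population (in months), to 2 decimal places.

2.95

lx·mx: 0, 0, 1.054, 1.176, 0.552, 0.184 → R0 = 2.966
x·lx·mx: 0, 0, 2.108, 3.528, 2.208, 0.92 → Σ = 8.764
T = 8.764 / 2.966 = 2.954821… → 2.95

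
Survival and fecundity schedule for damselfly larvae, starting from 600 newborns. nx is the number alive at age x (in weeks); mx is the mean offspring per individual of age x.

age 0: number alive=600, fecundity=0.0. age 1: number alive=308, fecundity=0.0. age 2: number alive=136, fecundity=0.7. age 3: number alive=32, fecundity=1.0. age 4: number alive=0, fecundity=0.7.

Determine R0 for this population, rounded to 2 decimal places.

0.21

lx = nx/n0 = nx/600: 1, 0.51333…, 0.22667…, 0.05333…, 0
lx·mx by age: 0, 0, 0.158667…, 0.053333…, 0
R0 = Σ lx·mx = 0.212… → 0.21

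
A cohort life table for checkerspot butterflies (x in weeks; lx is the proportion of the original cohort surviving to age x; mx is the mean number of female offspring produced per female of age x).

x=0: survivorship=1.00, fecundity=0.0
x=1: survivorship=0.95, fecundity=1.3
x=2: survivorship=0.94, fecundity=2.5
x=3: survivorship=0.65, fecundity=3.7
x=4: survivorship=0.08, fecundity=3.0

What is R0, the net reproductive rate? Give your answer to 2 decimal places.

lx·mx by age: 0, 1.235, 2.35, 2.405, 0.24
R0 = Σ lx·mx = 6.23 → 6.23

6.23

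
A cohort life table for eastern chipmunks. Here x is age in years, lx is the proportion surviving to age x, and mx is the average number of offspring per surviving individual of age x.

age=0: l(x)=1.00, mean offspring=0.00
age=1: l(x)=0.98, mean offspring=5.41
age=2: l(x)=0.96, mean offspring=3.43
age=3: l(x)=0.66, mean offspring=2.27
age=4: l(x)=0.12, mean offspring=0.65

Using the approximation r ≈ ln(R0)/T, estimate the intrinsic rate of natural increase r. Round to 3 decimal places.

R0 = Σ lx·mx = 0 + 5.3018 + 3.2928 + 1.4982 + 0.078 = 10.1708
Σ x·lx·mx = 16.694; T = 16.694/10.1708 = 1.64137…
r ≈ ln(R0)/T = ln(10.1708)/1.64137… = 1.41317… → 1.413

1.413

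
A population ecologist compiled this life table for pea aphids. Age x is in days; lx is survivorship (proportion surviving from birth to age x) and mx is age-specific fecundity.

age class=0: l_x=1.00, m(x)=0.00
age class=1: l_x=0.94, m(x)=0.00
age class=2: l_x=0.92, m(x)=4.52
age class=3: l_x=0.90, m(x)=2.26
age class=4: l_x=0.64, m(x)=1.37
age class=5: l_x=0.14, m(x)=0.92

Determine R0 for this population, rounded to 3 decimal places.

7.198

lx·mx by age: 0, 0, 4.1584, 2.034, 0.8768, 0.1288
R0 = Σ lx·mx = 7.198 → 7.198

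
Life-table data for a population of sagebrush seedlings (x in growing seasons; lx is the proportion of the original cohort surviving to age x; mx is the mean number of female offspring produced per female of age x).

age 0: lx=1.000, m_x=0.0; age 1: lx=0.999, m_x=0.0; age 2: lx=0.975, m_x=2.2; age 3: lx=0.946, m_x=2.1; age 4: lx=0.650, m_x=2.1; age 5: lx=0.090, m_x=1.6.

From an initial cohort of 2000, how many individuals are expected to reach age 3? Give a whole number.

1892

Expected survivors = N0 · l_3 = 2000 × 0.946 = 1892 → 1892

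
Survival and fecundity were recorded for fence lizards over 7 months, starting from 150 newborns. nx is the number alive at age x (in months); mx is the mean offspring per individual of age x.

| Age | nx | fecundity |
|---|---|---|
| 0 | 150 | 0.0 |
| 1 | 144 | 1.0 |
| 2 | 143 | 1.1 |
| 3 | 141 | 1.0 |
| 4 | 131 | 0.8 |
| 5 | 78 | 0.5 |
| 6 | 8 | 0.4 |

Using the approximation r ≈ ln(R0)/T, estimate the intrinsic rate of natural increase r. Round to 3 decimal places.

lx = nx/n0 = nx/150: 1, 0.96, 0.95333…, 0.94, 0.87333…, 0.52, 0.05333…
R0 = Σ lx·mx = 0 + 0.96 + 1.04867… + 0.94 + 0.69867… + 0.26 + 0.02133… = 3.928667…
Σ x·lx·mx = 10.1…; T = 10.1…/3.928667… = 2.57085…
r ≈ ln(R0)/T = ln(3.928667…)/2.57085… = 0.53224… → 0.532

0.532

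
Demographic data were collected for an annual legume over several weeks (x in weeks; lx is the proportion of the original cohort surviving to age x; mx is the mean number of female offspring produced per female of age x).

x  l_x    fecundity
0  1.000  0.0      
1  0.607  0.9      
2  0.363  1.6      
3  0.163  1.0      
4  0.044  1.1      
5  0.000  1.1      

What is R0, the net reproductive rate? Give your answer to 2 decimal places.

1.34

lx·mx by age: 0, 0.5463, 0.5808, 0.163, 0.0484, 0
R0 = Σ lx·mx = 1.3385 → 1.34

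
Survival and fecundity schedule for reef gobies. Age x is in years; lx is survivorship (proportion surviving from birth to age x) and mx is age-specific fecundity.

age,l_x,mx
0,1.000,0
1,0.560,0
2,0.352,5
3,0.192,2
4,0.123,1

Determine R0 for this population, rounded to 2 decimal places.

lx·mx by age: 0, 0, 1.76, 0.384, 0.123
R0 = Σ lx·mx = 2.267 → 2.27

2.27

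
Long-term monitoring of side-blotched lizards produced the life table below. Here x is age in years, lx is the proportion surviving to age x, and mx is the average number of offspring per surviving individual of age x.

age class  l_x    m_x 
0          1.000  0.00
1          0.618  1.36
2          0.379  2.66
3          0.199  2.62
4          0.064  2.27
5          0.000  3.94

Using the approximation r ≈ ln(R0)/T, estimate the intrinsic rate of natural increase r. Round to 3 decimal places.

R0 = Σ lx·mx = 0 + 0.84048 + 1.00814 + 0.52138 + 0.14528 + 0 = 2.51528
Σ x·lx·mx = 5.00202; T = 5.00202/2.51528 = 1.98865…
r ≈ ln(R0)/T = ln(2.51528)/1.98865… = 0.46382… → 0.464

0.464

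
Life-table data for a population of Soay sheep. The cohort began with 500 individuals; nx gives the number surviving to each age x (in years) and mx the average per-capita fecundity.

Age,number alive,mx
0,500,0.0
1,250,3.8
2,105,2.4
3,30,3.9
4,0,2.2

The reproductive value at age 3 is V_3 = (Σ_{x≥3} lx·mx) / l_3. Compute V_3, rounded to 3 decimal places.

lx = nx/n0 = nx/500: 1, 0.5, 0.21, 0.06, 0
lx·mx for x ≥ 3: 0.234, 0 → sum = 0.234
V_3 = 0.234 / l_3 = 0.234 / 0.06 = 3.9 → 3.900

3.900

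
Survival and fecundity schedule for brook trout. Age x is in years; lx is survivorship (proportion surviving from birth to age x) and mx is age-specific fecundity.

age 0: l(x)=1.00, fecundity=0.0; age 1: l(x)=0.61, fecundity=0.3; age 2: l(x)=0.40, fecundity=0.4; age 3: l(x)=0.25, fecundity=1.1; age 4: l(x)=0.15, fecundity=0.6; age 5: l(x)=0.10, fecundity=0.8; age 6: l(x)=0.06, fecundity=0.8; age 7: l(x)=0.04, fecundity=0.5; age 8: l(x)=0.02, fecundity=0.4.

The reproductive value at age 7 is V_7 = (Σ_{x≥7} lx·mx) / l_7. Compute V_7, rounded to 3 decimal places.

0.700

lx·mx for x ≥ 7: 0.02, 0.008 → sum = 0.028
V_7 = 0.028 / l_7 = 0.028 / 0.04 = 0.7 → 0.700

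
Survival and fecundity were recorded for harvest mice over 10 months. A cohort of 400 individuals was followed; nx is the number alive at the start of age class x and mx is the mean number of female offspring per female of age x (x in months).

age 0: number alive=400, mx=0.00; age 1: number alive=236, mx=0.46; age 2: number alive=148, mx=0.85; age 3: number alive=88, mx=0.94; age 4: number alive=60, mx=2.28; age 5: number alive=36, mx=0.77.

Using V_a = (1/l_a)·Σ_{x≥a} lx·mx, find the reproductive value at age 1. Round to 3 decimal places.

lx = nx/n0 = nx/400: 1, 0.59, 0.37, 0.22, 0.15, 0.09
lx·mx for x ≥ 1: 0.2714, 0.3145, 0.2068, 0.342, 0.0693 → sum = 1.204
V_1 = 1.204 / l_1 = 1.204 / 0.59 = 2.040678… → 2.041

2.041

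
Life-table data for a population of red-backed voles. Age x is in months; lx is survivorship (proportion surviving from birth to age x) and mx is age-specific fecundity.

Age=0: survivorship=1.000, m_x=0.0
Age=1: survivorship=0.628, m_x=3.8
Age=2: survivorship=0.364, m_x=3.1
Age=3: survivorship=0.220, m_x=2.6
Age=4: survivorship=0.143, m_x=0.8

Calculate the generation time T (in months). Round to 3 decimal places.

lx·mx: 0, 2.3864, 1.1284, 0.572, 0.1144 → R0 = 4.2012
x·lx·mx: 0, 2.3864, 2.2568, 1.716, 0.4576 → Σ = 6.8168
T = 6.8168 / 4.2012 = 1.622584… → 1.623

1.623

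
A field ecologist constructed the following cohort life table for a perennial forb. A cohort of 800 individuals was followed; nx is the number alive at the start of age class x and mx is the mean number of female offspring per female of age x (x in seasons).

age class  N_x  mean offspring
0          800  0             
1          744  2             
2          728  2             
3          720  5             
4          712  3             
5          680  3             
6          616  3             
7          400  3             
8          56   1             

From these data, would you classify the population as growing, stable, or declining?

lx = nx/n0 = nx/800: 1, 0.93, 0.91, 0.9, 0.89, 0.85, 0.77, 0.5, 0.07
R0 = Σ lx·mx = 0 + 1.86 + 1.82 + 4.5 + 2.67 + 2.55 + 2.31 + 1.5 + 0.07 = 17.28
R0 > 1, so the population is growing.

growing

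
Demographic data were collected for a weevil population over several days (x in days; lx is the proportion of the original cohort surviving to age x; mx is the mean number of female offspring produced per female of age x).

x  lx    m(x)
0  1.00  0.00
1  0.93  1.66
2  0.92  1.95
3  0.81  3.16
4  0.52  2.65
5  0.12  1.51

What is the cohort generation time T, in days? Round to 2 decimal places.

lx·mx: 0, 1.5438, 1.794, 2.5596, 1.378, 0.1812 → R0 = 7.4566
x·lx·mx: 0, 1.5438, 3.588, 7.6788, 5.512, 0.906 → Σ = 19.2286
T = 19.2286 / 7.4566 = 2.578736… → 2.58

2.58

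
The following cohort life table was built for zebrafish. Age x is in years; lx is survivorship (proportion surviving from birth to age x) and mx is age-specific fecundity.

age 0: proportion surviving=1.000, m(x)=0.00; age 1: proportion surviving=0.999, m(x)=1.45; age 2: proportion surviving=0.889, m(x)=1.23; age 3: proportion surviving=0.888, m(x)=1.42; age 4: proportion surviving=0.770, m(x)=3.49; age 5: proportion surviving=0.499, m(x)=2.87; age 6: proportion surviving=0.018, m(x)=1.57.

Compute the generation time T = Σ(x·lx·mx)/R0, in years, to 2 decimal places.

lx·mx: 0, 1.44855, 1.09347, 1.26096, 2.6873, 1.43213, 0.02826 → R0 = 7.95067
x·lx·mx: 0, 1.44855, 2.18694, 3.78288, 10.7492, 7.16065, 0.16956 → Σ = 25.49778
T = 25.49778 / 7.95067 = 3.206998… → 3.21

3.21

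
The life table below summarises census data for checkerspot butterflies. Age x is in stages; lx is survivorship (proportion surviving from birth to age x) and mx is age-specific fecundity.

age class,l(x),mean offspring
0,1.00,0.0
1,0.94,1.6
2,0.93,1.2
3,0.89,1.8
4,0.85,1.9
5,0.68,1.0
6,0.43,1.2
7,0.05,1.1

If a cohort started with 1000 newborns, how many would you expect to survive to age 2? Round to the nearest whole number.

930

Expected survivors = N0 · l_2 = 1000 × 0.93 = 930 → 930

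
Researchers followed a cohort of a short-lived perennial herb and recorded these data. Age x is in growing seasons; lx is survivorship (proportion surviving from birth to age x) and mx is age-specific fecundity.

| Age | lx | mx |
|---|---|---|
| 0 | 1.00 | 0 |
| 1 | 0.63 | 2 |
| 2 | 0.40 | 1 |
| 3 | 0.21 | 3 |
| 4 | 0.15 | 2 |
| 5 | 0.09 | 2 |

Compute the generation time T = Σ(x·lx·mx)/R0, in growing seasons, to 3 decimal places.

2.184

lx·mx: 0, 1.26, 0.4, 0.63, 0.3, 0.18 → R0 = 2.77
x·lx·mx: 0, 1.26, 0.8, 1.89, 1.2, 0.9 → Σ = 6.05
T = 6.05 / 2.77 = 2.184116… → 2.184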